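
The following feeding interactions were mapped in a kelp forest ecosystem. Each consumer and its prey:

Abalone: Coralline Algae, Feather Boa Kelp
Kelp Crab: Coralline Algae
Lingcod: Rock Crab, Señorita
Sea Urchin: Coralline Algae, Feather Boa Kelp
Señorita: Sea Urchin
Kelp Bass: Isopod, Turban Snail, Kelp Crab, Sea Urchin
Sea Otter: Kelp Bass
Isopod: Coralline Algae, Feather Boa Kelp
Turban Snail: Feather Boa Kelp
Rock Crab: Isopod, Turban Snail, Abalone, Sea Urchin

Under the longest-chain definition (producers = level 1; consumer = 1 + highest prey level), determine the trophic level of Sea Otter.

Trophic level 4

Coralline Algae is a producer → level 1.
Isopod eats Coralline Algae (level 1); other prey at levels: Feather Boa Kelp 1 → level 2.
Kelp Bass eats Isopod (level 2); other prey at levels: Turban Snail 2, Kelp Crab 2, Sea Urchin 2 → level 3.
Sea Otter eats Kelp Bass → level 4.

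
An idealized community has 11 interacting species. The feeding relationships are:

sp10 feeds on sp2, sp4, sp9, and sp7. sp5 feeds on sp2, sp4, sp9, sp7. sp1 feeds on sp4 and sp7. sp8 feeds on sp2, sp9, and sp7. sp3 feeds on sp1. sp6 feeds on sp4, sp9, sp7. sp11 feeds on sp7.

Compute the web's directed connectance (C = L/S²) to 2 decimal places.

C = 0.15

The web has S = 11 species and L = 18 feeding links.
C = L / S² = 18 / 121 = 0.1488 ≈ 0.15.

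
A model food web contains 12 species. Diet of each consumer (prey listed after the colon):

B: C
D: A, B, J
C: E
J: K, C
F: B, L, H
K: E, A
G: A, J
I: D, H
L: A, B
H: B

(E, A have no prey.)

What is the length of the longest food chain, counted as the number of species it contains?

5 species

One longest chain: E → C → B → H → I.
It has 5 species and 4 links.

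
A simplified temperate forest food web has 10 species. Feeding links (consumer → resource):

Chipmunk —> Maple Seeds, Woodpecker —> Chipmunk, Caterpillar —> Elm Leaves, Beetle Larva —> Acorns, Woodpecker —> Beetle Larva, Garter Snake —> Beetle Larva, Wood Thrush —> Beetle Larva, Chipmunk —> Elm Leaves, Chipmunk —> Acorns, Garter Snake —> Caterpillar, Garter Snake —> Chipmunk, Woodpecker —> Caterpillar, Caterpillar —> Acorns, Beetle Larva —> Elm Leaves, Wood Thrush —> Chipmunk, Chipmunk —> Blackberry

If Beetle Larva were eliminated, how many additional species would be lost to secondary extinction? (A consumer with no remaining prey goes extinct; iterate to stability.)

Remove Beetle Larva.
Every predator of it retains at least one other prey: Woodpecker still has Caterpillar, Chipmunk; Wood Thrush still has Chipmunk; Garter Snake still has Caterpillar, Chipmunk.
No consumer loses all prey, so no secondary extinctions occur.

0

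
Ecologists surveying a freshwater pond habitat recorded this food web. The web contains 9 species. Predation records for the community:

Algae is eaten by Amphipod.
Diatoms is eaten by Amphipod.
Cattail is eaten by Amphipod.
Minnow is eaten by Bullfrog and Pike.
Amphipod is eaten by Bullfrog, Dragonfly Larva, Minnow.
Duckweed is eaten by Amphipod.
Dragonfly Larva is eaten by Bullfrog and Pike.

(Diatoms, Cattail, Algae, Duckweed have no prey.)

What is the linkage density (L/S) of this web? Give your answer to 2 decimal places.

There are L = 11 links among S = 9 species.
L/S = 11/9 = 1.2222 ≈ 1.22.

L/S = 1.22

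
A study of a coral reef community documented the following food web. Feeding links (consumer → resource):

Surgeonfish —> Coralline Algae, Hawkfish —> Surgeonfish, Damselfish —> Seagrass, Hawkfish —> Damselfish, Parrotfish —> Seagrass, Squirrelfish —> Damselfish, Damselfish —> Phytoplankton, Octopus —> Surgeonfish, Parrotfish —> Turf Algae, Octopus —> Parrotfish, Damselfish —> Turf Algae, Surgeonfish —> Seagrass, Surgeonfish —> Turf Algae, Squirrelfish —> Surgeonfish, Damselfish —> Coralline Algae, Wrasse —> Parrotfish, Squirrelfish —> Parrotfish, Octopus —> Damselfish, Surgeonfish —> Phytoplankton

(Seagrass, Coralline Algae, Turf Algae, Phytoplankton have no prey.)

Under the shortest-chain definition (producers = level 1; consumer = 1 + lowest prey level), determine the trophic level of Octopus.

Seagrass is a producer → level 1.
Parrotfish eats Seagrass → level 2.
Octopus eats Parrotfish → level 3.
No prey of Octopus is below level 2, so 3 is the minimum.

Trophic level 3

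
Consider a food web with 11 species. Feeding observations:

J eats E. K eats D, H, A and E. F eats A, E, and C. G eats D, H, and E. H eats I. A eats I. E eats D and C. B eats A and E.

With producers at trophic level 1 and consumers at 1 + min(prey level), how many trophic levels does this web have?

3

Producers (level 1): C, I, D.
Following each consumer down to its lowest-level prey: C → E → B (levels 1 through 3).
All prey of B (E 2, A 2) are at level 2 or above, so B is at level 1 + 2 = 3.
Every consumer has at least one prey at level 2 or below, so none exceeds level 3.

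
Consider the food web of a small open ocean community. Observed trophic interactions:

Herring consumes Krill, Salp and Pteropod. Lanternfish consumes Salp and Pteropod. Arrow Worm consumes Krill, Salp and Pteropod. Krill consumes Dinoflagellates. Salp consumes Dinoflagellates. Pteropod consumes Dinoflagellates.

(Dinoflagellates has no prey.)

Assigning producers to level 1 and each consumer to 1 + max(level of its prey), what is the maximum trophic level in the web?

3

Producers (level 1): Dinoflagellates.
Dinoflagellates → Pteropod → Herring gives Herring level 3.
No species has a prey at level 3, so no species reaches level 4.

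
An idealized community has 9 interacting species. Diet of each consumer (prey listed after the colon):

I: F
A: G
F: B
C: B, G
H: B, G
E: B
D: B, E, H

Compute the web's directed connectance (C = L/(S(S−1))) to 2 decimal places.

The web has S = 9 species and L = 11 feeding links.
C = L / (S(S−1)) = 11 / 72 = 0.1528 ≈ 0.15.

C = 0.15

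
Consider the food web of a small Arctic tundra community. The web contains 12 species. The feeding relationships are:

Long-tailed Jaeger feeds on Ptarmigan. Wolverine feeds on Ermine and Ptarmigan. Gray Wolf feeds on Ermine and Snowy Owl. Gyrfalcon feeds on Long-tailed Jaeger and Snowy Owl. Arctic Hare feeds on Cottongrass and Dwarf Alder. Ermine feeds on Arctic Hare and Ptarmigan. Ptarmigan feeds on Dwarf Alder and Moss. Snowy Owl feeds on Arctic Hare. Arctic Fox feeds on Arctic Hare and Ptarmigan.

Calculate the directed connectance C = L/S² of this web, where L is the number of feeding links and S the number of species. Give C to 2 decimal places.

The web has S = 12 species and L = 16 feeding links.
C = L / S² = 16 / 144 = 0.1111 ≈ 0.11.

C = 0.11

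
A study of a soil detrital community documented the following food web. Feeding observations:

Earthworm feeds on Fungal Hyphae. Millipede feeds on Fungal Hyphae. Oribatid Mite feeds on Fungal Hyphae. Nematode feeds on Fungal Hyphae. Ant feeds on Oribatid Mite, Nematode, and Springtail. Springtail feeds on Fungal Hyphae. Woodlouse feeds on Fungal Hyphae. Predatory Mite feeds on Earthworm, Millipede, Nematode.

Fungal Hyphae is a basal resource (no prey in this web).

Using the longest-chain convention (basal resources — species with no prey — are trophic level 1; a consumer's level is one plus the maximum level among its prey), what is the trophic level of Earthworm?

Trophic level 2

Fungal Hyphae has no prey (basal) → level 1.
Earthworm eats Fungal Hyphae → level 2.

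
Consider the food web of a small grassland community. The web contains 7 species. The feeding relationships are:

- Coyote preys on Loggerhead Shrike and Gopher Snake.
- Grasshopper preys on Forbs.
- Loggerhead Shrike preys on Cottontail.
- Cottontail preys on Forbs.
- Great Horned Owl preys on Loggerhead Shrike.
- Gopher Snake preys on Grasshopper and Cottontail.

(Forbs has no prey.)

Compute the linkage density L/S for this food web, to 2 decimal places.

There are L = 8 links among S = 7 species.
L/S = 8/7 = 1.1429 ≈ 1.14.

L/S = 1.14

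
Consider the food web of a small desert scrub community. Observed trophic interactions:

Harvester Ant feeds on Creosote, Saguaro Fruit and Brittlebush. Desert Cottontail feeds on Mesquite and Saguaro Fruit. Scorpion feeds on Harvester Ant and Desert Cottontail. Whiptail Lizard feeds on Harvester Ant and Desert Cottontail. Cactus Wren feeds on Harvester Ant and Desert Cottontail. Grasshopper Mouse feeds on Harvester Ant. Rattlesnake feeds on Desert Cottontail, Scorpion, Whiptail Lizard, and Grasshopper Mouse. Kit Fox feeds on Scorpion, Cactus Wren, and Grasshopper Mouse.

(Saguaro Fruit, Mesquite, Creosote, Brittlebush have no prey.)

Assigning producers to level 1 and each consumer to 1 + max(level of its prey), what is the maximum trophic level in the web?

4

Producers (level 1): Saguaro Fruit, Mesquite, Creosote, Brittlebush.
Saguaro Fruit → Harvester Ant → Scorpion → Rattlesnake gives Rattlesnake level 4.
No species has a prey at level 4, so no species reaches level 5.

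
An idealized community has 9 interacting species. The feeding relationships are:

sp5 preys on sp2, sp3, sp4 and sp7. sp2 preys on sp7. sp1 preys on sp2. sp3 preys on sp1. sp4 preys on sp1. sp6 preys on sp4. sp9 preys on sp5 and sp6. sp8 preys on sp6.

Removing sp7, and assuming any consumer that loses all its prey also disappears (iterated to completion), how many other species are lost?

Remove sp7.
Round 1: sp2 (all prey gone) → extinct.
Round 2: sp1 (all prey gone) → extinct.
Round 3: sp3 (all prey gone), sp4 (all prey gone) → extinct.
Round 4: sp5 (all prey gone), sp6 (all prey gone) → extinct.
Round 5: sp8 (all prey gone), sp9 (all prey gone) → extinct.
No further losses. Total secondary extinctions: 8.

8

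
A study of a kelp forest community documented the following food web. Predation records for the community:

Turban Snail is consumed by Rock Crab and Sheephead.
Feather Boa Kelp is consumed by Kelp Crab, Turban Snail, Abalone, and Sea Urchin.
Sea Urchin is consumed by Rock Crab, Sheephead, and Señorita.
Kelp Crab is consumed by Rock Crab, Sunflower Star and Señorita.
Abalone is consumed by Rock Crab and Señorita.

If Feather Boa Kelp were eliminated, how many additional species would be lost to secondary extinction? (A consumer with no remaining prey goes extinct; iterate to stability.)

8

Remove Feather Boa Kelp.
Round 1: Sea Urchin (all prey gone), Turban Snail (all prey gone), Kelp Crab (all prey gone), Abalone (all prey gone) → extinct.
Round 2: Sunflower Star (all prey gone), Sheephead (all prey gone), Señorita (all prey gone), Rock Crab (all prey gone) → extinct.
No further losses. Total secondary extinctions: 8.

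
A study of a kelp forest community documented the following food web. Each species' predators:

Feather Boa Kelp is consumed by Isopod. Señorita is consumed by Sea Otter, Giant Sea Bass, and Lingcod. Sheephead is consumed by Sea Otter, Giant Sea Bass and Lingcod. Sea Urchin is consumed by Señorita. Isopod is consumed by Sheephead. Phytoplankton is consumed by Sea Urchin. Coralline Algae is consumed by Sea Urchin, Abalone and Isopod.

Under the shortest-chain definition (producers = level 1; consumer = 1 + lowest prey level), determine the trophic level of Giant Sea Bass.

Trophic level 4

Coralline Algae is a producer → level 1.
Sea Urchin eats Coralline Algae → level 2.
Señorita eats Sea Urchin → level 3.
Giant Sea Bass eats Señorita → level 4.
No prey of Giant Sea Bass is below level 3, so 4 is the minimum.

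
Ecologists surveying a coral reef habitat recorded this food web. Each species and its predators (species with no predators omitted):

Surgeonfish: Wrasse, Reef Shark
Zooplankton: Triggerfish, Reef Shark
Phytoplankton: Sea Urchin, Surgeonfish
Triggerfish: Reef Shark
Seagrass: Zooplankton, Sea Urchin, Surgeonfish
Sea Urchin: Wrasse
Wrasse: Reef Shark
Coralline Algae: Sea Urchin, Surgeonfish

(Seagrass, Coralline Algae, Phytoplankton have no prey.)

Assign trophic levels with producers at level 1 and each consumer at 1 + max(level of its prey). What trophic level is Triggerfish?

Trophic level 3

Seagrass is a producer → level 1.
Zooplankton eats Seagrass → level 2.
Triggerfish eats Zooplankton → level 3.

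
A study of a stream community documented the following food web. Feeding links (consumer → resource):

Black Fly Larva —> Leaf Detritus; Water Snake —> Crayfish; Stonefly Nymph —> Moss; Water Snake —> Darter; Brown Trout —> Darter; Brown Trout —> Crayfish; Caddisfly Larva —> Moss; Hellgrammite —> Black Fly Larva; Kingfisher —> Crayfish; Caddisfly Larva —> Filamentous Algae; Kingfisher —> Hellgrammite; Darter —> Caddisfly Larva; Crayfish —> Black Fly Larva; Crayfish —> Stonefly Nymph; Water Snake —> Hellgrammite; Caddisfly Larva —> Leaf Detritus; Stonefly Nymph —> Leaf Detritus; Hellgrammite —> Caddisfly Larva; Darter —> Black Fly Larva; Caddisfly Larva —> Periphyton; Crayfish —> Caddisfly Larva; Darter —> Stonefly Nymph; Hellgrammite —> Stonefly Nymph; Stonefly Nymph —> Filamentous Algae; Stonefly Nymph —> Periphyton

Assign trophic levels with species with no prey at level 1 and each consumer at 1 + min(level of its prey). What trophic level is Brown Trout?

Trophic level 4

Leaf Detritus has no prey (basal) → level 1.
Black Fly Larva eats Leaf Detritus → level 2.
Darter eats Black Fly Larva → level 3.
Brown Trout eats Darter → level 4.
No prey of Brown Trout is below level 3, so 4 is the minimum.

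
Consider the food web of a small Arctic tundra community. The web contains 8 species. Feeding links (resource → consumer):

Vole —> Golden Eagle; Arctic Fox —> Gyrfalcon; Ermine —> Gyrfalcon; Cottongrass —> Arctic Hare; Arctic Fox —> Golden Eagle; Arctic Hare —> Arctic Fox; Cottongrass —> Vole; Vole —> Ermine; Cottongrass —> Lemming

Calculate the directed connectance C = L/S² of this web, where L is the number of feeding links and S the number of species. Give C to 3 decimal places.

C = 0.141

The web has S = 8 species and L = 9 feeding links.
C = L / S² = 9 / 64 = 0.1406 ≈ 0.141.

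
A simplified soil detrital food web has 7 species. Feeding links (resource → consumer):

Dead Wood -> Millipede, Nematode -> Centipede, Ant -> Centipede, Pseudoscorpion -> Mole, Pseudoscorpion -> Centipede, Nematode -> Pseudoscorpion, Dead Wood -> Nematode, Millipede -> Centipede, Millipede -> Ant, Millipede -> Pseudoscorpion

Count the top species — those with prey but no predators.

Top species (has prey, but nothing eats it): Mole, Centipede.
Count: 2.

2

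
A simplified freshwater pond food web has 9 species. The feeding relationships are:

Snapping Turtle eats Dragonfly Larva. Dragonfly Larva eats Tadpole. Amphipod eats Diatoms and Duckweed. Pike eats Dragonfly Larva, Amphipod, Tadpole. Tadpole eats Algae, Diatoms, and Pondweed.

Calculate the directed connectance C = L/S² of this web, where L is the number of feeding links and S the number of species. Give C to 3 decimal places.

The web has S = 9 species and L = 10 feeding links.
C = L / S² = 10 / 81 = 0.1235 ≈ 0.123.

C = 0.123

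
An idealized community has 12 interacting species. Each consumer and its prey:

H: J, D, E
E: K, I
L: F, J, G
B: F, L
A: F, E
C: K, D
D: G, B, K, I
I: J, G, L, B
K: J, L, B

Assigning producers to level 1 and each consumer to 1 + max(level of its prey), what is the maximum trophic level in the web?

6

Producers (level 1): F, J, G.
F → L → B → K → E → H gives H level 6.
No species has a prey at level 6, so no species reaches level 7.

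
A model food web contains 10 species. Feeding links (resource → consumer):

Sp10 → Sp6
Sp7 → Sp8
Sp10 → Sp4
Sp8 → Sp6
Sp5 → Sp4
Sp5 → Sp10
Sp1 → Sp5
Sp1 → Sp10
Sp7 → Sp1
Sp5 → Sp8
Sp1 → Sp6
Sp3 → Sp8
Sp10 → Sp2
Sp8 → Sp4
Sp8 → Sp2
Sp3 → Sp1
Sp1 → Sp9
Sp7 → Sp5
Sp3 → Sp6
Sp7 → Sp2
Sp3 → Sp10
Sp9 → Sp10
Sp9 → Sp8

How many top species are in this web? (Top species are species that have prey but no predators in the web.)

3

Top species (has prey, but nothing eats it): Sp2, Sp6, Sp4.
Count: 3.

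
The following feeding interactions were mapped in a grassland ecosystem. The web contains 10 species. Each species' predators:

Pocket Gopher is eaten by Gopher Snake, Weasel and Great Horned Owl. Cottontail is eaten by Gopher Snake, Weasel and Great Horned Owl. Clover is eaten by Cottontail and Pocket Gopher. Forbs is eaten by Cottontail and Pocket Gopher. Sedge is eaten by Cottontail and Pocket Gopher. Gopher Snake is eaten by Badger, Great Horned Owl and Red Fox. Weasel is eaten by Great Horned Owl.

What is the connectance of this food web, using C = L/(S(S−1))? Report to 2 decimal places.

The web has S = 10 species and L = 16 feeding links.
C = L / (S(S−1)) = 16 / 90 = 0.1778 ≈ 0.18.

C = 0.18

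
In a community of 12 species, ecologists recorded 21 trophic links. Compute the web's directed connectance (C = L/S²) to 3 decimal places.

C = 0.146

The web has S = 12 species and L = 21 feeding links.
C = L / S² = 21 / 144 = 0.1458 ≈ 0.146.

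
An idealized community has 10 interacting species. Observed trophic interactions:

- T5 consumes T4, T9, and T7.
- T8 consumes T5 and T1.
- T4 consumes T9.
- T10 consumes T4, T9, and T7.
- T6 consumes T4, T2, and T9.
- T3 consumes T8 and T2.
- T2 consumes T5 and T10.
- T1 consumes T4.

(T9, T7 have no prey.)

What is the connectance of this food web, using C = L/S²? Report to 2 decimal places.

The web has S = 10 species and L = 17 feeding links.
C = L / S² = 17 / 100 = 0.1700 ≈ 0.17.

C = 0.17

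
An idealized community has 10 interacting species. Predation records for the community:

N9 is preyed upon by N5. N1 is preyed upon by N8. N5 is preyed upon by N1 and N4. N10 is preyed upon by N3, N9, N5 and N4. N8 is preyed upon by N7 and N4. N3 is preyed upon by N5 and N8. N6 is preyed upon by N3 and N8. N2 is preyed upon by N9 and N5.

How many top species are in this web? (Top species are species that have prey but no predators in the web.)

Top species (has prey, but nothing eats it): N4, N7.
Count: 2.

2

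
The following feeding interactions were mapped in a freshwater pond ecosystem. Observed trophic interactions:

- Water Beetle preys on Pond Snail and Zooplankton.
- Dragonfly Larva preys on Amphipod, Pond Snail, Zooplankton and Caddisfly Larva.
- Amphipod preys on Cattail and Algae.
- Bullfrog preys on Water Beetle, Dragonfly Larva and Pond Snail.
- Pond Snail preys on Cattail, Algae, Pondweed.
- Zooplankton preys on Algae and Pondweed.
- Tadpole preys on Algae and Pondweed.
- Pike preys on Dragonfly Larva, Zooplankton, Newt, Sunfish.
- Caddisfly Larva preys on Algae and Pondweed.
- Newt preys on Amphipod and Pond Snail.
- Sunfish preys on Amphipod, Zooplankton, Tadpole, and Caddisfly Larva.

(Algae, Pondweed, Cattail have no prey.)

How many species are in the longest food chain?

One longest chain: Algae → Zooplankton → Water Beetle → Bullfrog.
It has 4 species and 3 links.

4 species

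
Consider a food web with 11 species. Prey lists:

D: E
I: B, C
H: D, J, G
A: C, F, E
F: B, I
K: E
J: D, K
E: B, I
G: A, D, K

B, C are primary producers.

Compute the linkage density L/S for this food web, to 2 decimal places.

L/S = 1.73

There are L = 19 links among S = 11 species.
L/S = 19/11 = 1.7273 ≈ 1.73.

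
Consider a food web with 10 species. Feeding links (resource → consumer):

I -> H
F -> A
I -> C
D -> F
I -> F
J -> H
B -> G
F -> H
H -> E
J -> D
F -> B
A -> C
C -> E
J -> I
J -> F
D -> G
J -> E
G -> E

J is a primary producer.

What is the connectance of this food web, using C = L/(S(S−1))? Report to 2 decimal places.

The web has S = 10 species and L = 18 feeding links.
C = L / (S(S−1)) = 18 / 90 = 0.2000 ≈ 0.20.

C = 0.20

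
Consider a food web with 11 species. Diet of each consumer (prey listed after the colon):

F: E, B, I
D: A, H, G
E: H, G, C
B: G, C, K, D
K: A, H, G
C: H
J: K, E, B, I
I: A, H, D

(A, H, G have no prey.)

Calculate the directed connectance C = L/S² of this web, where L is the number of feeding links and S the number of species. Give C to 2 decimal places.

C = 0.20

The web has S = 11 species and L = 24 feeding links.
C = L / S² = 24 / 121 = 0.1983 ≈ 0.20.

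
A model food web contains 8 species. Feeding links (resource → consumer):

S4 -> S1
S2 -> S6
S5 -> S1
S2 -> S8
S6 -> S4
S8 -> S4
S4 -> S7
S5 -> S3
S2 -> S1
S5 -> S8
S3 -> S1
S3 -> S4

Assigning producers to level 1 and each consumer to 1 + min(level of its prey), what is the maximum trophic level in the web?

4

Producers (level 1): S2, S5.
Following each consumer down to its lowest-level prey: S2 → S8 → S4 → S7 (levels 1 through 4).
All prey of S7 (S4 3) are at level 3 or above, so S7 is at level 1 + 3 = 4.
Every consumer has at least one prey at level 3 or below, so none exceeds level 4.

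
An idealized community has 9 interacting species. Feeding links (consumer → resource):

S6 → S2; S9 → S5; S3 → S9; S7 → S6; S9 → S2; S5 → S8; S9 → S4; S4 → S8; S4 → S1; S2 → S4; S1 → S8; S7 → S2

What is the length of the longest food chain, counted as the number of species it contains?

6 species

One longest chain: S8 → S1 → S4 → S2 → S9 → S3.
It has 6 species and 5 links.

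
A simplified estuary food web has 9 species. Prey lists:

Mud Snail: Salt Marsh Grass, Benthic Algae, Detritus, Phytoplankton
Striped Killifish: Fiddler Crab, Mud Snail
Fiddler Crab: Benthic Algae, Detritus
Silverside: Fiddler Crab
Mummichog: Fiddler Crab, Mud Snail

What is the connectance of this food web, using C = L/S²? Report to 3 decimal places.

The web has S = 9 species and L = 11 feeding links.
C = L / S² = 11 / 81 = 0.1358 ≈ 0.136.

C = 0.136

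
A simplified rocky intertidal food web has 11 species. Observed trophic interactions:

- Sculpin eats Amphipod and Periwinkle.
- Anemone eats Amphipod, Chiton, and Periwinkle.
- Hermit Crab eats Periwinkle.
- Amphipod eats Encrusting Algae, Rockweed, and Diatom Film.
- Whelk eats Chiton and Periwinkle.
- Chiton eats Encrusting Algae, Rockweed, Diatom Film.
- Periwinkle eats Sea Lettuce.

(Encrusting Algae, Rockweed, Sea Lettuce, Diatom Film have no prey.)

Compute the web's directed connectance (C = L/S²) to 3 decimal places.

C = 0.124

The web has S = 11 species and L = 15 feeding links.
C = L / S² = 15 / 121 = 0.1240 ≈ 0.124.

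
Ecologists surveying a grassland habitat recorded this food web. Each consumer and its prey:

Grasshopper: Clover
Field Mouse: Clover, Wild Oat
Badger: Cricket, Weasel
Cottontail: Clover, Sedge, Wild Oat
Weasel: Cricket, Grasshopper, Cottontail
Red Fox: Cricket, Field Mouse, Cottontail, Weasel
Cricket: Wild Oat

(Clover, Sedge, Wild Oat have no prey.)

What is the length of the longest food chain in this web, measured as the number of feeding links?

One longest chain: Wild Oat → Cricket → Weasel → Badger.
It has 4 species and 3 links.

3 links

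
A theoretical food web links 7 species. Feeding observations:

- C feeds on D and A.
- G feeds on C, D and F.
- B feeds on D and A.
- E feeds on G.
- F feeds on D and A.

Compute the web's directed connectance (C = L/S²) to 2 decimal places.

C = 0.20

The web has S = 7 species and L = 10 feeding links.
C = L / S² = 10 / 49 = 0.2041 ≈ 0.20.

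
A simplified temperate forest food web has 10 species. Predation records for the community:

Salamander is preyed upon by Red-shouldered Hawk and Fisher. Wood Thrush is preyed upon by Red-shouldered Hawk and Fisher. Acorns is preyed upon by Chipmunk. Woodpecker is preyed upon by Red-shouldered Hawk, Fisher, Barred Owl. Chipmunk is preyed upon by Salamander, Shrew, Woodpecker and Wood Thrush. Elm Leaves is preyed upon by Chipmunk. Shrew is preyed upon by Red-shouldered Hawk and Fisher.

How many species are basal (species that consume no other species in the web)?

Basal species (no prey listed): Elm Leaves, Acorns.
Count: 2.

2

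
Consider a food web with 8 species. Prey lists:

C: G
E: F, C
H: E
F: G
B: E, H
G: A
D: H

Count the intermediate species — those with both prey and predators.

Intermediate species (has both prey and predators): G, F, C, E, H.
Count: 5.

5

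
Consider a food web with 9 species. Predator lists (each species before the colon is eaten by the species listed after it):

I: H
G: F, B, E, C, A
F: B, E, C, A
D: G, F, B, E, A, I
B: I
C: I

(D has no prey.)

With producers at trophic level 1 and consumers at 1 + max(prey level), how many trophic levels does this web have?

Producers (level 1): D.
D → G → F → B → I → H gives H level 6.
No species has a prey at level 6, so no species reaches level 7.

6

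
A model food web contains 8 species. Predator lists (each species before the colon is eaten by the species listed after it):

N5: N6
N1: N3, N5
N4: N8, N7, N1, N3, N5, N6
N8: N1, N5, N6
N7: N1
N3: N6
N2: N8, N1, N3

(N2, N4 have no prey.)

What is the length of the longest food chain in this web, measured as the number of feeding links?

4 links

One longest chain: N2 → N8 → N1 → N3 → N6.
It has 5 species and 4 links.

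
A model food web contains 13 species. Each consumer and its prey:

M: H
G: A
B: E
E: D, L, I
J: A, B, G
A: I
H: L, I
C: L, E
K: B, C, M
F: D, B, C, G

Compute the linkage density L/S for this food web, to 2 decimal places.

L/S = 1.62

There are L = 21 links among S = 13 species.
L/S = 21/13 = 1.6154 ≈ 1.62.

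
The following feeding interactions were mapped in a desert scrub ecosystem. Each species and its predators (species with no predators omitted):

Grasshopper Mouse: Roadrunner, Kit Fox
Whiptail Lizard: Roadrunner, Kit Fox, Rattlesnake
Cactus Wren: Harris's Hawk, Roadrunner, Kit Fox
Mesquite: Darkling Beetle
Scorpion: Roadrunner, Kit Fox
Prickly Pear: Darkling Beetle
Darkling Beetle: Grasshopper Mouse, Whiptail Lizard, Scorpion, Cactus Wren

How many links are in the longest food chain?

One longest chain: Mesquite → Darkling Beetle → Cactus Wren → Harris's Hawk.
It has 4 species and 3 links.

3 links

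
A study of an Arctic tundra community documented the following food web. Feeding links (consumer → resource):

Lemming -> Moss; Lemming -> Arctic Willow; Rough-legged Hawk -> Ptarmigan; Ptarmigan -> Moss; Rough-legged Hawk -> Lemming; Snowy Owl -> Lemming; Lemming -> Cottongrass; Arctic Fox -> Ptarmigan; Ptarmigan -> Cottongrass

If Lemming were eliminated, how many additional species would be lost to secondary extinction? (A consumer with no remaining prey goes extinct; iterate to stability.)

Remove Lemming.
Round 1: Snowy Owl (all prey gone) → extinct.
No further losses. Total secondary extinctions: 1.

1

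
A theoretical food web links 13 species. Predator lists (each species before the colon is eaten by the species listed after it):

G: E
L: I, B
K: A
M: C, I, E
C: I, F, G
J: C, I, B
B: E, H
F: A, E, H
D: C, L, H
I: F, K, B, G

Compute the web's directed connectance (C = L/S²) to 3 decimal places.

C = 0.148

The web has S = 13 species and L = 25 feeding links.
C = L / S² = 25 / 169 = 0.1479 ≈ 0.148.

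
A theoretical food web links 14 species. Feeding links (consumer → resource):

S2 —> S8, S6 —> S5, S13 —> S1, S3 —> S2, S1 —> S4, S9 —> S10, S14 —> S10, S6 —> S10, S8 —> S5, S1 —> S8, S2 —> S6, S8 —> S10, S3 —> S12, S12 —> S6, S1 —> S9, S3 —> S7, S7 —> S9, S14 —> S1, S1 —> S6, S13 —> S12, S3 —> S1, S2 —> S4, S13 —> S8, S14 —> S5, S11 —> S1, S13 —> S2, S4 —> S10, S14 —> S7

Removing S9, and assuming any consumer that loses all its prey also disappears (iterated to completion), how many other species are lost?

Remove S9.
Round 1: S7 (all prey gone) → extinct.
No further losses. Total secondary extinctions: 1.

1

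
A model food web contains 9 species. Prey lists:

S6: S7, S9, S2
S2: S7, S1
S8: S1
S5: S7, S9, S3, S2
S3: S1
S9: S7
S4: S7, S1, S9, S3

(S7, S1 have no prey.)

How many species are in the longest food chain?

One longest chain: S7 → S9 → S4.
It has 3 species and 2 links.

3 species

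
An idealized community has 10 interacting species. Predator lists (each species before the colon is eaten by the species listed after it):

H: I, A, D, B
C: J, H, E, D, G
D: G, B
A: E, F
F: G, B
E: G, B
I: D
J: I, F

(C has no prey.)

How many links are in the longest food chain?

One longest chain: C → H → A → E → G.
It has 5 species and 4 links.

4 links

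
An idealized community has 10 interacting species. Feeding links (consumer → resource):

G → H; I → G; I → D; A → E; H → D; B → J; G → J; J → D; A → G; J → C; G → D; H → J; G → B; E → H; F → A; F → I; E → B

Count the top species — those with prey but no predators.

Top species (has prey, but nothing eats it): F.
Count: 1.

1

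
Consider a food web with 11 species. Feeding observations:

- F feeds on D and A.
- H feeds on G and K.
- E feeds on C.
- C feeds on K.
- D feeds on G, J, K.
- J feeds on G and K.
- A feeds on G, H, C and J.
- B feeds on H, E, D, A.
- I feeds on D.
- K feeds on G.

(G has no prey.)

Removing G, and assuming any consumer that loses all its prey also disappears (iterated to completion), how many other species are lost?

10

Remove G.
Round 1: K (all prey gone) → extinct.
Round 2: C (all prey gone), H (all prey gone), J (all prey gone) → extinct.
Round 3: A (all prey gone), E (all prey gone), D (all prey gone) → extinct.
Round 4: I (all prey gone), F (all prey gone), B (all prey gone) → extinct.
No further losses. Total secondary extinctions: 10.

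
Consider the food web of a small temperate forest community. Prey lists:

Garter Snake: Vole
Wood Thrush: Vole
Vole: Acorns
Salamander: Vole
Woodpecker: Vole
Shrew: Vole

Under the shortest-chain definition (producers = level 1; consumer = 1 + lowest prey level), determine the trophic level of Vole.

Trophic level 2

Acorns is a producer → level 1.
Vole eats Acorns → level 2.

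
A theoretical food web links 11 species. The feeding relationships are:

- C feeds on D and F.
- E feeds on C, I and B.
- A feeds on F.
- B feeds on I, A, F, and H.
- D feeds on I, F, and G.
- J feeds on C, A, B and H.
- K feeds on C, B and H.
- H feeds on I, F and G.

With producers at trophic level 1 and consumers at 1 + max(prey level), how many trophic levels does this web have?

4

Producers (level 1): G, F, I.
F → A → B → K gives K level 4.
No species has a prey at level 4, so no species reaches level 5.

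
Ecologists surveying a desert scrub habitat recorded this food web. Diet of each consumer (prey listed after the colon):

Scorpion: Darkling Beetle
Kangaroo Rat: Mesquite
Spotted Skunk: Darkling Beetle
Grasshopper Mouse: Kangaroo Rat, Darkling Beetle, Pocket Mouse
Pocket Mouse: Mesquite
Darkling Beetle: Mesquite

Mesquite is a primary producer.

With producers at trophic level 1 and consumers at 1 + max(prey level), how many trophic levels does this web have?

Producers (level 1): Mesquite.
Mesquite → Kangaroo Rat → Grasshopper Mouse gives Grasshopper Mouse level 3.
No species has a prey at level 3, so no species reaches level 4.

3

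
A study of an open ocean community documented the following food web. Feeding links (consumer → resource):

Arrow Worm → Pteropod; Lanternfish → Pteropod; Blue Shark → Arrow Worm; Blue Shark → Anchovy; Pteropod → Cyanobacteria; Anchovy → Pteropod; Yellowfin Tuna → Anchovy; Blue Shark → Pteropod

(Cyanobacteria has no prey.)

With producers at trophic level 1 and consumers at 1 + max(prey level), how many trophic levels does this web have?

Producers (level 1): Cyanobacteria.
Cyanobacteria → Pteropod → Anchovy → Yellowfin Tuna gives Yellowfin Tuna level 4.
No species has a prey at level 4, so no species reaches level 5.

4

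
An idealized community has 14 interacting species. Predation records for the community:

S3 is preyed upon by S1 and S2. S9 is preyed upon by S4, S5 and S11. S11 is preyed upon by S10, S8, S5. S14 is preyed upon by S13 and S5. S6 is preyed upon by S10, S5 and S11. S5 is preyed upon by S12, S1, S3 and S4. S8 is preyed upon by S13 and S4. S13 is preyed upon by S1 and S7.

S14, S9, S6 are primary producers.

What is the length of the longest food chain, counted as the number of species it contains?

One longest chain: S9 → S11 → S8 → S13 → S7.
It has 5 species and 4 links.

5 species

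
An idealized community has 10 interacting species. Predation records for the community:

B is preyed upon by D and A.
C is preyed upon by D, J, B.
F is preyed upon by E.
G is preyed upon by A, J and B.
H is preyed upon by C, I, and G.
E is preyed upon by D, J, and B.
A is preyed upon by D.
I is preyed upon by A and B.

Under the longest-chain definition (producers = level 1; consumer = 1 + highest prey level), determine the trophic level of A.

Trophic level 4

F is a producer → level 1.
E eats F → level 2.
B eats E (level 2); other prey at levels: G 2, C 2, I 2 → level 3.
A eats B (level 3); other prey at levels: G 2, I 2 → level 4.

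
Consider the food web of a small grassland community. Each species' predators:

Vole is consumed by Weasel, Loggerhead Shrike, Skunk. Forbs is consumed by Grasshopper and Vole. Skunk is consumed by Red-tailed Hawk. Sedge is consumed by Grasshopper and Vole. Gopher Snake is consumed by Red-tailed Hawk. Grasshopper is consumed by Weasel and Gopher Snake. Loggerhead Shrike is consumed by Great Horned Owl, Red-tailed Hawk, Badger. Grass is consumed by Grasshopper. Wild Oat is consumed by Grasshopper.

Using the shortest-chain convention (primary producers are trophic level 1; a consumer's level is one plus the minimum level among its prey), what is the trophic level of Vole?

Sedge is a producer → level 1.
Vole eats Sedge → level 2.

Trophic level 2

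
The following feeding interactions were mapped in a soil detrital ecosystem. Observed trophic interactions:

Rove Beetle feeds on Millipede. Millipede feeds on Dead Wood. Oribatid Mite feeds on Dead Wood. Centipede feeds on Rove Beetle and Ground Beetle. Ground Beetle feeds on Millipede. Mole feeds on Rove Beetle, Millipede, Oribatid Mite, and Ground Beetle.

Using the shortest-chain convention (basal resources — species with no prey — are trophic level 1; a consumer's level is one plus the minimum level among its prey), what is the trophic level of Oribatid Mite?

Trophic level 2

Dead Wood has no prey (basal) → level 1.
Oribatid Mite eats Dead Wood → level 2.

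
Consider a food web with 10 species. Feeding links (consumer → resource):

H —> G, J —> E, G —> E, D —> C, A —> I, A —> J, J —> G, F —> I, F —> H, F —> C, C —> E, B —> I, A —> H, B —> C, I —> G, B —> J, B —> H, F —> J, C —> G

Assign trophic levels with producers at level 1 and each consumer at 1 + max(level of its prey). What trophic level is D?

E is a producer → level 1.
G eats E → level 2.
C eats G (level 2); other prey at levels: E 1 → level 3.
D eats C → level 4.

Trophic level 4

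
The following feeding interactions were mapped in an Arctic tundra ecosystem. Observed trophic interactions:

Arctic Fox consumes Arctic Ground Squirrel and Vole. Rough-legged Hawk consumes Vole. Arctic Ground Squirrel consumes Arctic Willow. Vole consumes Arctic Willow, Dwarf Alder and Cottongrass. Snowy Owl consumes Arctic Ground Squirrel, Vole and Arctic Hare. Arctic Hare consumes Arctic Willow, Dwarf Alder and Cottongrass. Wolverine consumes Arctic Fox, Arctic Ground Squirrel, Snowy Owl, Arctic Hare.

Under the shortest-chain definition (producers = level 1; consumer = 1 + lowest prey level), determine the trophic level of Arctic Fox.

Arctic Willow is a producer → level 1.
Arctic Ground Squirrel eats Arctic Willow → level 2.
Arctic Fox eats Arctic Ground Squirrel → level 3.
No prey of Arctic Fox is below level 2, so 3 is the minimum.

Trophic level 3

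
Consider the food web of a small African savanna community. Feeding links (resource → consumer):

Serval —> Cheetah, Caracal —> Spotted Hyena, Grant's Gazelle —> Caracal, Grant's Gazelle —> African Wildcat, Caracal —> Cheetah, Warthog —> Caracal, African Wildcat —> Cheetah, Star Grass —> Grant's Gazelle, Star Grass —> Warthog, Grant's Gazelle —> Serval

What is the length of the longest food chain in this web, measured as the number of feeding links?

One longest chain: Star Grass → Grant's Gazelle → Caracal → Spotted Hyena.
It has 4 species and 3 links.

3 links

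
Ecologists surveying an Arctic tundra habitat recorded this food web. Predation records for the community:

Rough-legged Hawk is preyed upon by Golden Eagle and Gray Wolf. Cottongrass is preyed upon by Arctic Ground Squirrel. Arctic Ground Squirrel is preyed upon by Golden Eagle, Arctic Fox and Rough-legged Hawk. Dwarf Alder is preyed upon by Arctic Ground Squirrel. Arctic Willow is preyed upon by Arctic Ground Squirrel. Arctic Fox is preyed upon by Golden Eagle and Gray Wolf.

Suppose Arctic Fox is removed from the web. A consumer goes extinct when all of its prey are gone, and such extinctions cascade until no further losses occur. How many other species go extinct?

Remove Arctic Fox.
Every predator of it retains at least one other prey: Gray Wolf still has Rough-legged Hawk; Golden Eagle still has Arctic Ground Squirrel, Rough-legged Hawk.
No consumer loses all prey, so no secondary extinctions occur.

0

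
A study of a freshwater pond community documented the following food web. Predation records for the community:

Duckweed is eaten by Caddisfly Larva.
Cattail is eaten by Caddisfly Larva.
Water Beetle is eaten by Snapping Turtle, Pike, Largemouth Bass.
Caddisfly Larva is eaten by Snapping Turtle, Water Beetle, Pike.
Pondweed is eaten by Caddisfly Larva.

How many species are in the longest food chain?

4 species

One longest chain: Duckweed → Caddisfly Larva → Water Beetle → Snapping Turtle.
It has 4 species and 3 links.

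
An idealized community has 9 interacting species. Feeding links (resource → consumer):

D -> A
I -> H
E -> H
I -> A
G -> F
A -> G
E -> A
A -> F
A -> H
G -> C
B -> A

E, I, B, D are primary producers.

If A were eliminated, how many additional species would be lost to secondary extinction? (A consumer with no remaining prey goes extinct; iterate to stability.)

Remove A.
Round 1: G (all prey gone) → extinct.
Round 2: F (all prey gone), C (all prey gone) → extinct.
No further losses. Total secondary extinctions: 3.

3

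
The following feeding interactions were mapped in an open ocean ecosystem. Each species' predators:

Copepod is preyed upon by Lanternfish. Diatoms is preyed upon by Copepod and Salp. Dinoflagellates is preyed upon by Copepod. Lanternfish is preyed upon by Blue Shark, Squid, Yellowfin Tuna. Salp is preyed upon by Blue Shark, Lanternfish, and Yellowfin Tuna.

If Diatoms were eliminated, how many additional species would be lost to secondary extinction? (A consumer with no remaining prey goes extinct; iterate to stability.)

Remove Diatoms.
Round 1: Salp (all prey gone) → extinct.
No further losses. Total secondary extinctions: 1.

1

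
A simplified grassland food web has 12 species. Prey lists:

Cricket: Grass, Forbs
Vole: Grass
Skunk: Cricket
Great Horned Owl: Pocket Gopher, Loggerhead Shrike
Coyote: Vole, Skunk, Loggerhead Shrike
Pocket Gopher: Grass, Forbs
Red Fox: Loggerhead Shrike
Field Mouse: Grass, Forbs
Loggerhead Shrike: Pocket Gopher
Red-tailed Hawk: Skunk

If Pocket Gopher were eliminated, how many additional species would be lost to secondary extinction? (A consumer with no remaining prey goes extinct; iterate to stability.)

Remove Pocket Gopher.
Round 1: Loggerhead Shrike (all prey gone) → extinct.
Round 2: Red Fox (all prey gone), Great Horned Owl (all prey gone) → extinct.
No further losses. Total secondary extinctions: 3.

3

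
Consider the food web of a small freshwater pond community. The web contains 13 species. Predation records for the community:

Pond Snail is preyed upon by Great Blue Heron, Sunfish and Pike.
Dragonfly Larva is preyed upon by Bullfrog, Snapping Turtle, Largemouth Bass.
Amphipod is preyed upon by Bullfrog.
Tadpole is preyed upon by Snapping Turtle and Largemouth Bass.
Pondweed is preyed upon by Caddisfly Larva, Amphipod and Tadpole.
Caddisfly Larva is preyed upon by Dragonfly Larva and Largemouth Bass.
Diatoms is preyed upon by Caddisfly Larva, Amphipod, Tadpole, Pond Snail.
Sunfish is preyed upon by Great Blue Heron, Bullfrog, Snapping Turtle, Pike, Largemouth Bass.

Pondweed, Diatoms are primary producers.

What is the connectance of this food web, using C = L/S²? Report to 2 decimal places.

The web has S = 13 species and L = 23 feeding links.
C = L / S² = 23 / 169 = 0.1361 ≈ 0.14.

C = 0.14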